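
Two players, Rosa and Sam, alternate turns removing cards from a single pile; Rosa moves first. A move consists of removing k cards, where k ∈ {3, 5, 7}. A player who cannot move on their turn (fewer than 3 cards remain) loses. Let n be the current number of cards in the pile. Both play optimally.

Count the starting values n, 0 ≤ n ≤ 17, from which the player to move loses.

Use the standard recursion: the mover loses at a terminal position; elsewhere, the mover wins exactly when some move hands the opponent an L position.
n=0: no move → L
n=1: no move → L
n=2: no move → L
n=3: W (go to 0, an L position)
n=4: W (go to 1, an L position)
n=5: W (go to 2, an L position)
n=6: W (go to 1, an L position)
n=7: W (go to 2, an L position)
n=8: W (go to 1, an L position)
n=9: W (go to 2, an L position)
n=10: L (options 7(W), 5(W), 3(W) are all W)
n=11: L (options 8(W), 6(W), 4(W) are all W)
n=12: L (options 9(W), 7(W), 5(W) are all W)
n=13: W (go to 10, an L position)
n=14: W (go to 11, an L position)
n=15: W (go to 12, an L position)
n=16: W (go to 11, an L position)
n=17: W (go to 12, an L position)
L entries with 0 ≤ n ≤ 17: n = 0, 1, 2, 10, 11, 12; that makes 6.

6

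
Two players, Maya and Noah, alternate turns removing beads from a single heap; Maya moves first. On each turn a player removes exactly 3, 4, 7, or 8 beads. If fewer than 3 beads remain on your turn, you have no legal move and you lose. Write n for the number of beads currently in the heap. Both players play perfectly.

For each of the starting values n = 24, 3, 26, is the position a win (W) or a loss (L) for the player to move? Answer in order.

24: L, 3: W, 26: W

Use the standard recursion: the mover loses at a terminal position; elsewhere, the mover wins exactly when some move hands the opponent an L position.
n=0: no move → L
n=1: no move → L
n=2: no move → L
n=3: reaches L-position 0 → W
n=4: reaches L-position 1 → W
n=5: reaches L-position 2 → W
n=6: reaches L-position 2 → W
n=7: reaches L-position 0 → W
n=8: reaches L-position 1 → W
n=9: reaches L-position 2 → W
n=10: reaches L-position 2 → W
n=11: only reaches 8(W), 7(W), 4(W), 3(W), all W → L
n=12: only reaches 9(W), 8(W), 5(W), 4(W), all W → L
n=13: only reaches 10(W), 9(W), 6(W), 5(W), all W → L
n=14: reaches L-position 11 → W
n=15: reaches L-position 12 → W
n=16: reaches L-position 13 → W
n=17: reaches L-position 13 → W
n=18: reaches L-position 11 → W
n=19: reaches L-position 12 → W
n=20: reaches L-position 13 → W
n=21: reaches L-position 13 → W
n=22: only reaches 19(W), 18(W), 15(W), 14(W), all W → L
n=23: only reaches 20(W), 19(W), 16(W), 15(W), all W → L
n=24: only reaches 21(W), 20(W), 17(W), 16(W), all W → L
n=25: reaches L-position 22 → W
n=26: reaches L-position 23 → W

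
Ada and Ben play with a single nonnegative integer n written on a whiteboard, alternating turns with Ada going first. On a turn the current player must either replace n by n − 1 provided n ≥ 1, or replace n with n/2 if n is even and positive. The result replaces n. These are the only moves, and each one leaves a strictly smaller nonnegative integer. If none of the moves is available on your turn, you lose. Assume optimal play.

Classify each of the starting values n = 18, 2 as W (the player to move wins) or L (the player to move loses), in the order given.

Use the standard recursion: the mover loses at a terminal position; elsewhere, the mover wins exactly when some move hands the opponent an L position.
n=0: no move → L
n=1: reaches L-position 0 → W
n=2: only reaches 1(W), which is W → L
n=3: reaches L-position 2 → W
n=4: reaches L-position 2 → W
n=5: only reaches 4(W), which is W → L
n=6: reaches L-position 5 → W
n=7: only reaches 6(W), which is W → L
n=8: reaches L-position 7 → W
n=9: only reaches 8(W), which is W → L
n=10: reaches L-position 5 → W
n=11: only reaches 10(W), which is W → L
n=12: reaches L-position 11 → W
n=13: only reaches 12(W), which is W → L
n=14: reaches L-position 7 → W
n=15: only reaches 14(W), which is W → L
n=16: reaches L-position 15 → W
n=17: only reaches 16(W), which is W → L
n=18: reaches L-position 9 → W

18: W, 2: L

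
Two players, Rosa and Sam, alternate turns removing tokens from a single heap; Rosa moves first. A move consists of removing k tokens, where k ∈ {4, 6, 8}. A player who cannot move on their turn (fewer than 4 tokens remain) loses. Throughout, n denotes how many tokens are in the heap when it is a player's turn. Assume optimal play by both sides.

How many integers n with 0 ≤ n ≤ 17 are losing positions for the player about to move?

Build the W/L table. Terminal = L. A non-terminal position is W if it has a move to some L; otherwise it is L.
n=0: no move → L
n=1: no move → L
n=2: no move → L
n=3: no move → L
n=4: →0(L), so W
n=5: →1(L), so W
n=6: →2(L), so W
n=7: →3(L), so W
n=8: →2(L), so W
n=9: →3(L), so W
n=10: →2(L), so W
n=11: →3(L), so W
n=12: →8(W), 6(W), 4(W) — all W, so L
n=13: →9(W), 7(W), 5(W) — all W, so L
n=14: →10(W), 8(W), 6(W) — all W, so L
n=15: →11(W), 9(W), 7(W) — all W, so L
n=16: →12(L), so W
n=17: →13(L), so W
L entries with 0 ≤ n ≤ 17: n = 0, 1, 2, 3, 12, 13, 14, 15; that makes 8.

8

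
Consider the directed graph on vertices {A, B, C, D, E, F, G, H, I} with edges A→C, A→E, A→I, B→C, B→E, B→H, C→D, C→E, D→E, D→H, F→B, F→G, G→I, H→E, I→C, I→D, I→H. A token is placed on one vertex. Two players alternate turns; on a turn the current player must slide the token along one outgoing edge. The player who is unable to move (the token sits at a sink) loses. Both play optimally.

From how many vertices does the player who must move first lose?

3

Classify positions by backward induction: terminal positions (no move available) are L. From any other position, the mover wins iff some move reaches an L.
Every edge goes from a vertex to one that appears earlier in the order E, H, D, C, I, B, A, G, F, so processing vertices in that order labels each vertex after all of its successors.
E: no outgoing edge → L
H: W (go to E, an L position)
D: W (go to E, an L position)
C: W (go to E, an L position)
I: L (options C(W), D(W), H(W) are all W)
B: W (go to E, an L position)
A: W (go to I, an L position)
G: W (go to I, an L position)
F: L (options G(W), B(W) are all W)
The L vertices are E, F, I; that is 3 in all.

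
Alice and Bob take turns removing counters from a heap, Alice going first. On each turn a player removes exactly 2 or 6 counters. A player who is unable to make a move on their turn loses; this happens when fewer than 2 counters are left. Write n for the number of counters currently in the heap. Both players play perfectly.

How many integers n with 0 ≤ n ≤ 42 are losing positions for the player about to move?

22

Classify positions by backward induction: terminal positions (no move available) are L. From any other position, the mover wins iff some move reaches an L.
n=0: no move → L
n=1: no move → L
n=2: W (go to 0, an L position)
n=3: W (go to 1, an L position)
n=4: L (sole option 2(W) is W)
n=5: L (sole option 3(W) is W)
n=6: W (go to 4, an L position)
n=7: W (go to 5, an L position)
n=8: L (options 6(W), 2(W) are all W)
n=9: L (options 7(W), 3(W) are all W)
n=10: W (go to 8, an L position)
n=11: W (go to 9, an L position)
n=12: L (options 10(W), 6(W) are all W)
n=13: L (options 11(W), 7(W) are all W)
n=14: W (go to 12, an L position)
n=15: W (go to 13, an L position)
n=16: L (options 14(W), 10(W) are all W)
n=17: L (options 15(W), 11(W) are all W)
n=18: W (go to 16, an L position)
n=19: W (go to 17, an L position)
n=20: L (options 18(W), 14(W) are all W)
n=21: L (options 19(W), 15(W) are all W)
n=22: W (go to 20, an L position)
n=23: W (go to 21, an L position)
n=24: L (options 22(W), 18(W) are all W)
n=25: L (options 23(W), 19(W) are all W)
n=26: W (go to 24, an L position)
n=27: W (go to 25, an L position)
n=28: L (options 26(W), 22(W) are all W)
n=29: L (options 27(W), 23(W) are all W)
n=30: W (go to 28, an L position)
n=31: W (go to 29, an L position)
n=32: L (options 30(W), 26(W) are all W)
n=33: L (options 31(W), 27(W) are all W)
n=34: W (go to 32, an L position)
n=35: W (go to 33, an L position)
n=36: L (options 34(W), 30(W) are all W)
n=37: L (options 35(W), 31(W) are all W)
n=38: W (go to 36, an L position)
n=39: W (go to 37, an L position)
n=40: L (options 38(W), 34(W) are all W)
n=41: L (options 39(W), 35(W) are all W)
n=42: W (go to 40, an L position)
L entries with 0 ≤ n ≤ 42: n = 0, 1, 4, 5, 8, 9, 12, 13, 16, 17, 20, 21, 24, 25, 28, 29, 32, 33, 36, 37, 40, 41; that makes 22.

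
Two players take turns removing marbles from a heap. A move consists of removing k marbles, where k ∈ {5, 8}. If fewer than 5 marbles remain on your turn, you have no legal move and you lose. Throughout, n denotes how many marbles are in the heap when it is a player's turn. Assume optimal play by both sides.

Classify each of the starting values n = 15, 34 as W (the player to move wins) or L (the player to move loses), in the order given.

Positions with no move are L. A position that does have a move is losing for the player to move precisely when every available move leads to a winning position for the opponent. Fill in the labels:
n=0: no move → L
n=1: no move → L
n=2: no move → L
n=3: no move → L
n=4: no move → L
n=5: can move to 0, which is L ⇒ W
n=6: can move to 1, which is L ⇒ W
n=7: can move to 2, which is L ⇒ W
n=8: can move to 3, which is L ⇒ W
n=9: can move to 4, which is L ⇒ W
n=10: can move to 2, which is L ⇒ W
n=11: can move to 3, which is L ⇒ W
n=12: can move to 4, which is L ⇒ W
n=13: moves to 8(W), 5(W); every one is W ⇒ L
n=14: moves to 9(W), 6(W); every one is W ⇒ L
n=15: moves to 10(W), 7(W); every one is W ⇒ L
n=16: moves to 11(W), 8(W); every one is W ⇒ L
n=17: moves to 12(W), 9(W); every one is W ⇒ L
n=18: can move to 13, which is L ⇒ W
n=19: can move to 14, which is L ⇒ W
n=20: can move to 15, which is L ⇒ W
n=21: can move to 16, which is L ⇒ W
n=22: can move to 17, which is L ⇒ W
n=23: can move to 15, which is L ⇒ W
n=24: can move to 16, which is L ⇒ W
n=25: can move to 17, which is L ⇒ W
n=26: moves to 21(W), 18(W); every one is W ⇒ L
n=27: moves to 22(W), 19(W); every one is W ⇒ L
n=28: moves to 23(W), 20(W); every one is W ⇒ L
n=29: moves to 24(W), 21(W); every one is W ⇒ L
n=30: moves to 25(W), 22(W); every one is W ⇒ L
n=31: can move to 26, which is L ⇒ W
n=32: can move to 27, which is L ⇒ W
n=33: can move to 28, which is L ⇒ W
n=34: can move to 29, which is L ⇒ W

15: L, 34: W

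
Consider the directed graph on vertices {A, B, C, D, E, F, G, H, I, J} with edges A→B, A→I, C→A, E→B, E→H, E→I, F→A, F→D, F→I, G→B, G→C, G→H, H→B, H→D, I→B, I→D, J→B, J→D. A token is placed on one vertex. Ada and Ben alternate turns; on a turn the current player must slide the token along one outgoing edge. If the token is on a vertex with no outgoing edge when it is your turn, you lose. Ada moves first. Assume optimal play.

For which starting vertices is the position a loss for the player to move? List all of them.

Positions with no move are L. A position that does have a move is losing for the player to move precisely when every available move leads to a winning position for the opponent. Fill in the labels:
Every edge goes from a vertex to one that appears earlier in the order D, B, H, I, A, E, J, C, F, G, so processing vertices in that order labels each vertex after all of its successors.
D: no outgoing edge → L
B: no outgoing edge → L
H: W (go to B, an L position)
I: W (go to B, an L position)
A: W (go to B, an L position)
E: W (go to B, an L position)
J: W (go to B, an L position)
C: L (sole option A(W) is W)
F: W (go to D, an L position)
G: W (go to C, an L position)
The losing starting vertices are exactly the entries labelled L in this table (3 of them).

B, C, D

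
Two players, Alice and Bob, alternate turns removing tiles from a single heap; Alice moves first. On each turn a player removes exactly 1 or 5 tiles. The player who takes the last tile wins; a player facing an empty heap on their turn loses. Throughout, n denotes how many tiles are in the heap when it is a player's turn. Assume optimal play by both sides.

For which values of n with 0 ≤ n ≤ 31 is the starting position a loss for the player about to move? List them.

0, 2, 4, 6, 8, 10, 12, 14, 16, 18, 20, 22, 24, 26, 28, 30

Use the standard recursion: the mover loses at a terminal position; elsewhere, the mover wins exactly when some move hands the opponent an L position.
n=0: no move → L
n=1: can move to 0, which is L ⇒ W
n=2: the only move is to 1(W), a W ⇒ L
n=3: can move to 2, which is L ⇒ W
n=4: the only move is to 3(W), a W ⇒ L
n=5: can move to 4, which is L ⇒ W
n=6: moves to 5(W), 1(W); every one is W ⇒ L
n=7: can move to 6, which is L ⇒ W
n=8: moves to 7(W), 3(W); every one is W ⇒ L
n=9: can move to 8, which is L ⇒ W
n=10: moves to 9(W), 5(W); every one is W ⇒ L
n=11: can move to 10, which is L ⇒ W
n=12: moves to 11(W), 7(W); every one is W ⇒ L
n=13: can move to 12, which is L ⇒ W
n=14: moves to 13(W), 9(W); every one is W ⇒ L
n=15: can move to 14, which is L ⇒ W
n=16: moves to 15(W), 11(W); every one is W ⇒ L
n=17: can move to 16, which is L ⇒ W
n=18: moves to 17(W), 13(W); every one is W ⇒ L
n=19: can move to 18, which is L ⇒ W
n=20: moves to 19(W), 15(W); every one is W ⇒ L
n=21: can move to 20, which is L ⇒ W
n=22: moves to 21(W), 17(W); every one is W ⇒ L
n=23: can move to 22, which is L ⇒ W
n=24: moves to 23(W), 19(W); every one is W ⇒ L
n=25: can move to 24, which is L ⇒ W
n=26: moves to 25(W), 21(W); every one is W ⇒ L
n=27: can move to 26, which is L ⇒ W
n=28: moves to 27(W), 23(W); every one is W ⇒ L
n=29: can move to 28, which is L ⇒ W
n=30: moves to 29(W), 25(W); every one is W ⇒ L
n=31: can move to 30, which is L ⇒ W
Reading off the rows marked L gives the requested list; there are 16 such values of n.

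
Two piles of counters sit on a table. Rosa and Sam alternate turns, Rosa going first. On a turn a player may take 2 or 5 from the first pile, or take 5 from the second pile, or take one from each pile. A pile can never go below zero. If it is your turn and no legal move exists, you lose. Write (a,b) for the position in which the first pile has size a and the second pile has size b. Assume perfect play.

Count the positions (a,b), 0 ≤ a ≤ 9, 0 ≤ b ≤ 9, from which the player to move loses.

41

Build the W/L table. Terminal = L. A non-terminal position is W if it has a move to some L; otherwise it is L.
Every move lowers a or b (never raises either), so fill the grid row by row in increasing a, and left to right within a row: each cell's successors are then already labelled.
      b=0  b=1  b=2  b=3  b=4  b=5  b=6  b=7  b=8  b=9
a=0:    L    L    L    L    L    W    W    W    W    W
a=1:    L    W    W    W    W    W    L    L    L    L
a=2:    W    W    W    W    W    L    L    W    W    W
a=3:    W    L    L    L    L    L    W    W    W    W
a=4:    L    L    W    W    W    W    W    L    L    L
a=5:    W    W    W    W    W    W    L    L    W    W
a=6:    W    W    L    L    L    L    W    W    W    W
a=7:    L    L    L    W    W    W    W    W    L    L
a=8:    L    W    W    W    W    W    L    L    L    W
a=9:    W    W    W    L    L    L    L    W    W    W
Cells with no legal move (terminal, hence L): (0,0), (0,1), (0,2), (0,3), (0,4), (1,0).
The remaining L cells, each justified by listing all of its moves:
(1,6): L (options (1,1)(W), (0,5)(W) are all W)
(1,7): L (options (1,2)(W), (0,6)(W) are all W)
(1,8): L (options (1,3)(W), (0,7)(W) are all W)
(1,9): L (options (1,4)(W), (0,8)(W) are all W)
(2,5): L (options (0,5)(W), (2,0)(W), (1,4)(W) are all W)
(2,6): L (options (0,6)(W), (2,1)(W), (1,5)(W) are all W)
(3,1): L (options (1,1)(W), (2,0)(W) are all W)
(3,2): L (options (1,2)(W), (2,1)(W) are all W)
(3,3): L (options (1,3)(W), (2,2)(W) are all W)
(3,4): L (options (1,4)(W), (2,3)(W) are all W)
(3,5): L (options (1,5)(W), (3,0)(W), (2,4)(W) are all W)
(4,0): L (sole option (2,0)(W) is W)
(4,1): L (options (2,1)(W), (3,0)(W) are all W)
(4,7): L (options (2,7)(W), (4,2)(W), (3,6)(W) are all W)
(4,8): L (options (2,8)(W), (4,3)(W), (3,7)(W) are all W)
(4,9): L (options (2,9)(W), (4,4)(W), (3,8)(W) are all W)
(5,6): L (options (3,6)(W), (0,6)(W), (5,1)(W), (4,5)(W) are all W)
(5,7): L (options (3,7)(W), (0,7)(W), (5,2)(W), (4,6)(W) are all W)
(6,2): L (options (4,2)(W), (1,2)(W), (5,1)(W) are all W)
(6,3): L (options (4,3)(W), (1,3)(W), (5,2)(W) are all W)
(6,4): L (options (4,4)(W), (1,4)(W), (5,3)(W) are all W)
(6,5): L (options (4,5)(W), (1,5)(W), (6,0)(W), (5,4)(W) are all W)
(7,0): L (options (5,0)(W), (2,0)(W) are all W)
(7,1): L (options (5,1)(W), (2,1)(W), (6,0)(W) are all W)
(7,2): L (options (5,2)(W), (2,2)(W), (6,1)(W) are all W)
(7,8): L (options (5,8)(W), (2,8)(W), (7,3)(W), (6,7)(W) are all W)
(7,9): L (options (5,9)(W), (2,9)(W), (7,4)(W), (6,8)(W) are all W)
(8,0): L (options (6,0)(W), (3,0)(W) are all W)
(8,6): L (options (6,6)(W), (3,6)(W), (8,1)(W), (7,5)(W) are all W)
(8,7): L (options (6,7)(W), (3,7)(W), (8,2)(W), (7,6)(W) are all W)
(8,8): L (options (6,8)(W), (3,8)(W), (8,3)(W), (7,7)(W) are all W)
(9,3): L (options (7,3)(W), (4,3)(W), (8,2)(W) are all W)
(9,4): L (options (7,4)(W), (4,4)(W), (8,3)(W) are all W)
(9,5): L (options (7,5)(W), (4,5)(W), (9,0)(W), (8,4)(W) are all W)
(9,6): L (options (7,6)(W), (4,6)(W), (9,1)(W), (8,5)(W) are all W)
Every other cell has at least one move into one of the L cells above, so it is W.
L cells per row: a=0: 5, a=1: 5, a=2: 2, a=3: 5, a=4: 5, a=5: 2, a=6: 4, a=7: 5, a=8: 4, a=9: 4; total 41.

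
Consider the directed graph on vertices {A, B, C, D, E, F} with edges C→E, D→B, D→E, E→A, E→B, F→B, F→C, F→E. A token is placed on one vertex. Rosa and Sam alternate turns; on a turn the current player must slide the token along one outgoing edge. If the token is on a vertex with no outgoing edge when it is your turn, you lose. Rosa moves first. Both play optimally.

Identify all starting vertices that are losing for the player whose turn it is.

A, B, C

Classify positions by backward induction: terminal positions (no move available) are L. From any other position, the mover wins iff some move reaches an L.
Every edge goes from a vertex to one that appears earlier in the order A, B, E, C, D, F, so processing vertices in that order labels each vertex after all of its successors.
A: no outgoing edge → L
B: no outgoing edge → L
E: can move to B, which is L ⇒ W
C: the only move is to E(W), a W ⇒ L
D: can move to B, which is L ⇒ W
F: can move to C, which is L ⇒ W
The losing starting vertices are exactly the entries labelled L in this table (3 of them).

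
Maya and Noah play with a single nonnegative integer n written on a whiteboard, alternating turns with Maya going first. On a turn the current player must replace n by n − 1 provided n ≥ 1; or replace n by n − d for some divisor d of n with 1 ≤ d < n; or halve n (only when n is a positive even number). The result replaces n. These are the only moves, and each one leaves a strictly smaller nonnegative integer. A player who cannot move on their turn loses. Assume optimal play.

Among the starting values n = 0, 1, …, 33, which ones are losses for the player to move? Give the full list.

0, 2, 5, 7, 9, 11, 13, 15, 17, 19, 21, 23, 25, 27, 29, 31, 33

Positions with no move are L. A position that does have a move is losing for the player to move precisely when every available move leads to a winning position for the opponent. Fill in the labels:
n=0: no move → L
n=1: reaches L-position 0 → W
n=2: only reaches 1(W), which is W → L
n=3: reaches L-position 2 → W
n=4: reaches L-position 2 → W
n=5: only reaches 4(W), which is W → L
n=6: reaches L-position 5 → W
n=7: only reaches 6(W), which is W → L
n=8: reaches L-position 7 → W
n=9: only reaches 6(W), 8(W), all W → L
n=10: reaches L-position 5 → W
n=11: only reaches 10(W), which is W → L
n=12: reaches L-position 9 → W
n=13: only reaches 12(W), which is W → L
n=14: reaches L-position 7 → W
n=15: only reaches 10(W), 12(W), 14(W), all W → L
n=16: reaches L-position 15 → W
n=17: only reaches 16(W), which is W → L
n=18: reaches L-position 9 → W
n=19: only reaches 18(W), which is W → L
n=20: reaches L-position 15 → W
n=21: only reaches 14(W), 18(W), 20(W), all W → L
n=22: reaches L-position 11 → W
n=23: only reaches 22(W), which is W → L
n=24: reaches L-position 21 → W
n=25: only reaches 20(W), 24(W), all W → L
n=26: reaches L-position 13 → W
n=27: only reaches 18(W), 24(W), 26(W), all W → L
n=28: reaches L-position 21 → W
n=29: only reaches 28(W), which is W → L
n=30: reaches L-position 15 → W
n=31: only reaches 30(W), which is W → L
n=32: reaches L-position 31 → W
n=33: only reaches 22(W), 30(W), 32(W), all W → L
The losing starting values of n are exactly the entries labelled L in this table (17 of them).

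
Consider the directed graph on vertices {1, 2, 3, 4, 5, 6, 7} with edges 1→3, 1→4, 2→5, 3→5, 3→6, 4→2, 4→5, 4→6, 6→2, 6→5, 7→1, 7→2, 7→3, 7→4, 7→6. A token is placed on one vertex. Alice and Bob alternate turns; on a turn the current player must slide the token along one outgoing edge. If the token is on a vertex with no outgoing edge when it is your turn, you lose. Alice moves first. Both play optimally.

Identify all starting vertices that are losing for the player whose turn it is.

Label each position W (a win for the player to move) or L (a loss). A position with no legal move is L; any other position is W exactly when some move reaches an L, and L when every move reaches a W.
Every edge goes from a vertex to one that appears earlier in the order 5, 2, 6, 4, 3, 1, 7, so processing vertices in that order labels each vertex after all of its successors.
5: no outgoing edge → L
2: can move to 5, which is L ⇒ W
6: can move to 5, which is L ⇒ W
4: can move to 5, which is L ⇒ W
3: can move to 5, which is L ⇒ W
1: moves to 3(W), 4(W); every one is W ⇒ L
7: can move to 1, which is L ⇒ W
Reading off the rows marked L gives the requested list; there are 2 such vertices.

1, 5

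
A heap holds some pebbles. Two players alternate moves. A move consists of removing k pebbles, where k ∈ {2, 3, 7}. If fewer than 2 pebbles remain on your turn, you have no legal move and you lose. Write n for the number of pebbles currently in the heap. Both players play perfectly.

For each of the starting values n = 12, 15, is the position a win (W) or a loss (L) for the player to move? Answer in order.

Compute win/loss labels from the base case upward. A position with no move is L. Any other position is W if it can reach an L in one move, else L.
n=0: no move → L
n=1: no move → L
n=2: W (go to 0, an L position)
n=3: W (go to 1, an L position)
n=4: W (go to 1, an L position)
n=5: L (options 3(W), 2(W) are all W)
n=6: L (options 4(W), 3(W) are all W)
n=7: W (go to 5, an L position)
n=8: W (go to 6, an L position)
n=9: W (go to 6, an L position)
n=10: L (options 8(W), 7(W), 3(W) are all W)
n=11: L (options 9(W), 8(W), 4(W) are all W)
n=12: W (go to 10, an L position)
n=13: W (go to 11, an L position)
n=14: W (go to 11, an L position)
n=15: L (options 13(W), 12(W), 8(W) are all W)

12: W, 15: L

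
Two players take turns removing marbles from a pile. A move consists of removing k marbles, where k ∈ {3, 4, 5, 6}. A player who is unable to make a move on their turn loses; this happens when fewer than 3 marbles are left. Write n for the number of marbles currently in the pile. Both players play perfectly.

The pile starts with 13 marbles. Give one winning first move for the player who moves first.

Remove 3, leaving 10.

Label each position W (a win for the player to move) or L (a loss). A position with no legal move is L; any other position is W exactly when some move reaches an L, and L when every move reaches a W.
n=0: no move → L
n=1: no move → L
n=2: no move → L
n=3: →0(L), so W
n=4: →1(L), so W
n=5: →2(L), so W
n=6: →2(L), so W
n=7: →2(L), so W
n=8: →2(L), so W
n=9: →6(W), 5(W), 4(W), 3(W) — all W, so L
n=10: →7(W), 6(W), 5(W), 4(W) — all W, so L
n=11: →8(W), 7(W), 6(W), 5(W) — all W, so L
n=12: →9(L), so W
n=13: →10(L), so W
From 13, the L positions reachable in one move are: 10, 9. Any move reaching one of these is winning.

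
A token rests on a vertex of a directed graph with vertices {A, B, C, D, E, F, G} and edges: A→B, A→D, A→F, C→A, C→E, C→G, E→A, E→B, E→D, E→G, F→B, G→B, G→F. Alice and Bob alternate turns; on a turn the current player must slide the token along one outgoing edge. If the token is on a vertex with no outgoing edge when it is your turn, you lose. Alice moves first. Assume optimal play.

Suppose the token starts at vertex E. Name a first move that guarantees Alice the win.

Positions with no move are L. A position that does have a move is losing for the player to move precisely when every available move leads to a winning position for the opponent. Fill in the labels:
Every edge goes from a vertex to one that appears earlier in the order D, B, F, G, A, E, C, so processing vertices in that order labels each vertex after all of its successors.
D: no outgoing edge → L
B: no outgoing edge → L
F: W (go to B, an L position)
G: W (go to B, an L position)
A: W (go to B, an L position)
E: W (go to B, an L position)
C: L (options E(W), A(W), G(W) are all W)
From E, the L positions reachable in one move are: B, D. Any move reaching one of these is winning.

Move to B.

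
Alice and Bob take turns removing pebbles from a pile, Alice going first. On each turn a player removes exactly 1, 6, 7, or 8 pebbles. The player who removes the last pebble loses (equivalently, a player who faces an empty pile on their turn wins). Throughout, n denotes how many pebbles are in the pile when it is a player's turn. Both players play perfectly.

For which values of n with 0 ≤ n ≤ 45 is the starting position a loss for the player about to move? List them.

Build the W/L table. Terminal = W. A non-terminal position is W if it has a move to some L; otherwise it is L.
n=0: no move; the opponent has just taken the last pebble and therefore loses → W
n=1: L (sole option 0(W) is W)
n=2: W (go to 1, an L position)
n=3: L (sole option 2(W) is W)
n=4: W (go to 3, an L position)
n=5: L (sole option 4(W) is W)
n=6: W (go to 5, an L position)
n=7: W (go to 1, an L position)
n=8: W (go to 1, an L position)
n=9: W (go to 3, an L position)
n=10: W (go to 3, an L position)
n=11: W (go to 5, an L position)
n=12: W (go to 5, an L position)
n=13: W (go to 5, an L position)
n=14: L (options 13(W), 8(W), 7(W), 6(W) are all W)
n=15: W (go to 14, an L position)
n=16: L (options 15(W), 10(W), 9(W), 8(W) are all W)
n=17: W (go to 16, an L position)
n=18: L (options 17(W), 12(W), 11(W), 10(W) are all W)
n=19: W (go to 18, an L position)
n=20: W (go to 14, an L position)
n=21: W (go to 14, an L position)
n=22: W (go to 16, an L position)
n=23: W (go to 16, an L position)
n=24: W (go to 18, an L position)
n=25: W (go to 18, an L position)
n=26: W (go to 18, an L position)
n=27: L (options 26(W), 21(W), 20(W), 19(W) are all W)
n=28: W (go to 27, an L position)
n=29: L (options 28(W), 23(W), 22(W), 21(W) are all W)
n=30: W (go to 29, an L position)
n=31: L (options 30(W), 25(W), 24(W), 23(W) are all W)
n=32: W (go to 31, an L position)
n=33: W (go to 27, an L position)
n=34: W (go to 27, an L position)
n=35: W (go to 29, an L position)
n=36: W (go to 29, an L position)
n=37: W (go to 31, an L position)
n=38: W (go to 31, an L position)
n=39: W (go to 31, an L position)
n=40: L (options 39(W), 34(W), 33(W), 32(W) are all W)
n=41: W (go to 40, an L position)
n=42: L (options 41(W), 36(W), 35(W), 34(W) are all W)
n=43: W (go to 42, an L position)
n=44: L (options 43(W), 38(W), 37(W), 36(W) are all W)
n=45: W (go to 44, an L position)
Reading off the rows marked L gives the requested list; there are 12 such values of n.

1, 3, 5, 14, 16, 18, 27, 29, 31, 40, 42, 44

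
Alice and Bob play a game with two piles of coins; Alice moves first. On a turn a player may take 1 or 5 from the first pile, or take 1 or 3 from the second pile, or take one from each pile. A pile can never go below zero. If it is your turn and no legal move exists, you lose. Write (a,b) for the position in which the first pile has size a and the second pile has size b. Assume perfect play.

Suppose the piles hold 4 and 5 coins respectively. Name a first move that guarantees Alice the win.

Work bottom-up. With no move the player to move loses. Otherwise the position is W if at least one move leads to an L position for the opponent, and L if every move leads to a W.
No move ever increases a pile, so every position that can arise here has a ≤ 4 and b ≤ 5; it is enough to label the cells with 0 ≤ a ≤ 4 and 0 ≤ b ≤ 5.
Every move lowers a or b (never raises either), so fill the grid row by row in increasing a, and left to right within a row: each cell's successors are then already labelled.
      b=0  b=1  b=2  b=3  b=4  b=5
a=0:    L    W    L    W    L    W
a=1:    W    W    W    W    W    W
a=2:    L    W    L    W    L    W
a=3:    W    W    W    W    W    W
a=4:    L    W    L    W    L    W
Cells with no legal move (terminal, hence L): (0,0).
The remaining L cells, each justified by listing all of its moves:
(0,2): L (sole option (0,1)(W) is W)
(0,4): L (options (0,3)(W), (0,1)(W) are all W)
(2,0): L (sole option (1,0)(W) is W)
(2,2): L (options (1,2)(W), (2,1)(W), (1,1)(W) are all W)
(2,4): L (options (1,4)(W), (2,3)(W), (2,1)(W), (1,3)(W) are all W)
(4,0): L (sole option (3,0)(W) is W)
(4,2): L (options (3,2)(W), (4,1)(W), (3,1)(W) are all W)
(4,4): L (options (3,4)(W), (4,3)(W), (4,1)(W), (3,3)(W) are all W)
Every other cell has at least one move into one of the L cells above, so it is W.
From (4,5), the L positions reachable in one move are: (4,4), (4,2). Any move reaching one of these is winning.

Move to (4,4).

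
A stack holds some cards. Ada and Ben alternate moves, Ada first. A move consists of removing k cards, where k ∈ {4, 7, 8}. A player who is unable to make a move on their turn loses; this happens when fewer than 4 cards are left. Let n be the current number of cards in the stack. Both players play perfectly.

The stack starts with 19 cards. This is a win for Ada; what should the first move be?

Compute win/loss labels from the base case upward. A position with no move is L. Any other position is W if it can reach an L in one move, else L.
n=0: no move → L
n=1: no move → L
n=2: no move → L
n=3: no move → L
n=4: reaches L-position 0 → W
n=5: reaches L-position 1 → W
n=6: reaches L-position 2 → W
n=7: reaches L-position 3 → W
n=8: reaches L-position 1 → W
n=9: reaches L-position 2 → W
n=10: reaches L-position 3 → W
n=11: reaches L-position 3 → W
n=12: only reaches 8(W), 5(W), 4(W), all W → L
n=13: only reaches 9(W), 6(W), 5(W), all W → L
n=14: only reaches 10(W), 7(W), 6(W), all W → L
n=15: only reaches 11(W), 8(W), 7(W), all W → L
n=16: reaches L-position 12 → W
n=17: reaches L-position 13 → W
n=18: reaches L-position 14 → W
n=19: reaches L-position 15 → W
From 19, the L positions reachable in one move are: 15, 12. Any move reaching one of these is winning.

Remove 4, leaving 15.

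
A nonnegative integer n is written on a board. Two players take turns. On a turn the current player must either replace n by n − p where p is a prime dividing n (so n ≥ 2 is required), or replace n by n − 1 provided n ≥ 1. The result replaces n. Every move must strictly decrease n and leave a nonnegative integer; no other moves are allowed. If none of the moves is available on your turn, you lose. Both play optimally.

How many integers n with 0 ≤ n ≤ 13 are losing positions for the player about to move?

Classify positions by backward induction: terminal positions (no move available) are L. From any other position, the mover wins iff some move reaches an L.
n=0: no move → L
n=1: can move to 0, which is L ⇒ W
n=2: can move to 0, which is L ⇒ W
n=3: can move to 0, which is L ⇒ W
n=4: moves to 2(W), 3(W); every one is W ⇒ L
n=5: can move to 0, which is L ⇒ W
n=6: can move to 4, which is L ⇒ W
n=7: can move to 0, which is L ⇒ W
n=8: moves to 6(W), 7(W); every one is W ⇒ L
n=9: can move to 8, which is L ⇒ W
n=10: can move to 8, which is L ⇒ W
n=11: can move to 0, which is L ⇒ W
n=12: moves to 9(W), 10(W), 11(W); every one is W ⇒ L
n=13: can move to 0, which is L ⇒ W
L entries with 0 ≤ n ≤ 13: n = 0, 4, 8, 12; that makes 4.

4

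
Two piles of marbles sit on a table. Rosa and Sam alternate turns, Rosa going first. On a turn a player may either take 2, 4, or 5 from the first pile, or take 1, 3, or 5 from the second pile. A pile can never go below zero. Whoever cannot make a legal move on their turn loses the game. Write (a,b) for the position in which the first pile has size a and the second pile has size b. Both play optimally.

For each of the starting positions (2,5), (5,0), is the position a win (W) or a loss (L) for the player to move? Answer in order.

(2,5): L, (5,0): W

Work bottom-up. With no move the player to move loses. Otherwise the position is W if at least one move leads to an L position for the opponent, and L if every move leads to a W.
No move ever increases a pile, so every position that can arise here has a ≤ 5 and b ≤ 5; it is enough to label the cells with 0 ≤ a ≤ 5 and 0 ≤ b ≤ 5.
Every move lowers a or b (never raises either), so fill the grid row by row in increasing a, and left to right within a row: each cell's successors are then already labelled.
      b=0  b=1  b=2  b=3  b=4  b=5
a=0:    L    W    L    W    L    W
a=1:    L    W    L    W    L    W
a=2:    W    L    W    L    W    L
a=3:    W    L    W    L    W    L
a=4:    W    W    W    W    W    W
a=5:    W    W    W    W    W    W
Cells with no legal move (terminal, hence L): (0,0), (1,0).
The remaining L cells, each justified by listing all of its moves:
(0,2): L (sole option (0,1)(W) is W)
(0,4): L (options (0,3)(W), (0,1)(W) are all W)
(1,2): L (sole option (1,1)(W) is W)
(1,4): L (options (1,3)(W), (1,1)(W) are all W)
(2,1): L (options (0,1)(W), (2,0)(W) are all W)
(2,3): L (options (0,3)(W), (2,2)(W), (2,0)(W) are all W)
(2,5): L (options (0,5)(W), (2,4)(W), (2,2)(W), (2,0)(W) are all W)
(3,1): L (options (1,1)(W), (3,0)(W) are all W)
(3,3): L (options (1,3)(W), (3,2)(W), (3,0)(W) are all W)
(3,5): L (options (1,5)(W), (3,4)(W), (3,2)(W), (3,0)(W) are all W)
Every other cell has at least one move into one of the L cells above, so it is W.
(2,5): one of the L cells justified above, so L
(5,0): the move to (1,0) reaches an L cell, so W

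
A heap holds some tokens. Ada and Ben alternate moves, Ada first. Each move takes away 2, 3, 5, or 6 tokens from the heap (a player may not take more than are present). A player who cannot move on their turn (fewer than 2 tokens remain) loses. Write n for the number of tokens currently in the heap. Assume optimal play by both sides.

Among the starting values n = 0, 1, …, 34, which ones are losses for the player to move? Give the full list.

0, 1, 8, 9, 16, 17, 24, 25, 32, 33

Classify positions by backward induction: terminal positions (no move available) are L. From any other position, the mover wins iff some move reaches an L.
n=0: no move → L
n=1: no move → L
n=2: can move to 0, which is L ⇒ W
n=3: can move to 1, which is L ⇒ W
n=4: can move to 1, which is L ⇒ W
n=5: can move to 0, which is L ⇒ W
n=6: can move to 1, which is L ⇒ W
n=7: can move to 1, which is L ⇒ W
n=8: moves to 6(W), 5(W), 3(W), 2(W); every one is W ⇒ L
n=9: moves to 7(W), 6(W), 4(W), 3(W); every one is W ⇒ L
n=10: can move to 8, which is L ⇒ W
n=11: can move to 9, which is L ⇒ W
n=12: can move to 9, which is L ⇒ W
n=13: can move to 8, which is L ⇒ W
n=14: can move to 9, which is L ⇒ W
n=15: can move to 9, which is L ⇒ W
n=16: moves to 14(W), 13(W), 11(W), 10(W); every one is W ⇒ L
n=17: moves to 15(W), 14(W), 12(W), 11(W); every one is W ⇒ L
n=18: can move to 16, which is L ⇒ W
n=19: can move to 17, which is L ⇒ W
n=20: can move to 17, which is L ⇒ W
n=21: can move to 16, which is L ⇒ W
n=22: can move to 17, which is L ⇒ W
n=23: can move to 17, which is L ⇒ W
n=24: moves to 22(W), 21(W), 19(W), 18(W); every one is W ⇒ L
n=25: moves to 23(W), 22(W), 20(W), 19(W); every one is W ⇒ L
n=26: can move to 24, which is L ⇒ W
n=27: can move to 25, which is L ⇒ W
n=28: can move to 25, which is L ⇒ W
n=29: can move to 24, which is L ⇒ W
n=30: can move to 25, which is L ⇒ W
n=31: can move to 25, which is L ⇒ W
n=32: moves to 30(W), 29(W), 27(W), 26(W); every one is W ⇒ L
n=33: moves to 31(W), 30(W), 28(W), 27(W); every one is W ⇒ L
n=34: can move to 32, which is L ⇒ W
Reading off the rows marked L gives the requested list; there are 10 such values of n.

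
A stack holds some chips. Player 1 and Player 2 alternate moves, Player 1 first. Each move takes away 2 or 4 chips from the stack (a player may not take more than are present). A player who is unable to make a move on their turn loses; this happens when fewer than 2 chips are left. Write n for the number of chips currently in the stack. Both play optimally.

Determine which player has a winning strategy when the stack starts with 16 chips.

Player 1 wins.

Compute win/loss labels from the base case upward. A position with no move is L. Any other position is W if it can reach an L in one move, else L.
n=0: no move → L
n=1: no move → L
n=2: reaches L-position 0 → W
n=3: reaches L-position 1 → W
n=4: reaches L-position 0 → W
n=5: reaches L-position 1 → W
n=6: only reaches 4(W), 2(W), all W → L
n=7: only reaches 5(W), 3(W), all W → L
n=8: reaches L-position 6 → W
n=9: reaches L-position 7 → W
n=10: reaches L-position 6 → W
n=11: reaches L-position 7 → W
n=12: only reaches 10(W), 8(W), all W → L
n=13: only reaches 11(W), 9(W), all W → L
n=14: reaches L-position 12 → W
n=15: reaches L-position 13 → W
n=16: reaches L-position 12 → W
The starting position 16 is W: Player 1 should remove 4, leaving 12, handing over an L position.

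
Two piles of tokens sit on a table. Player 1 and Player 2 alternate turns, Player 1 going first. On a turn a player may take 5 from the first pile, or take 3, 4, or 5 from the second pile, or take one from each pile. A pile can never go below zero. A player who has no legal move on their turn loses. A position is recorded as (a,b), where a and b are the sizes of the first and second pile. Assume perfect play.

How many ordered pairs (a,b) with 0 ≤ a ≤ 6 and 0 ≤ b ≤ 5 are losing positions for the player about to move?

15

Work bottom-up. With no move the player to move loses. Otherwise the position is W if at least one move leads to an L position for the opponent, and L if every move leads to a W.
Every move lowers a or b (never raises either), so fill the grid row by row in increasing a, and left to right within a row: each cell's successors are then already labelled.
      b=0  b=1  b=2  b=3  b=4  b=5
a=0:    L    L    L    W    W    W
a=1:    L    W    W    W    W    W
a=2:    L    W    L    W    W    W
a=3:    L    W    L    W    W    W
a=4:    L    W    L    W    W    W
a=5:    W    W    W    W    L    L
a=6:    W    L    L    L    W    W
Cells with no legal move (terminal, hence L): (0,0), (0,1), (0,2), (1,0), (2,0), (3,0), (4,0).
The remaining L cells, each justified by listing all of its moves:
(2,2): only reaches (1,1)(W), which is W → L
(3,2): only reaches (2,1)(W), which is W → L
(4,2): only reaches (3,1)(W), which is W → L
(5,4): only reaches (0,4)(W), (5,1)(W), (5,0)(W), (4,3)(W), all W → L
(5,5): only reaches (0,5)(W), (5,2)(W), (5,1)(W), (5,0)(W), (4,4)(W), all W → L
(6,1): only reaches (1,1)(W), (5,0)(W), all W → L
(6,2): only reaches (1,2)(W), (5,1)(W), all W → L
(6,3): only reaches (1,3)(W), (6,0)(W), (5,2)(W), all W → L
Every other cell has at least one move into one of the L cells above, so it is W.
L cells per row: a=0: 3, a=1: 1, a=2: 2, a=3: 2, a=4: 2, a=5: 2, a=6: 3; total 15.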